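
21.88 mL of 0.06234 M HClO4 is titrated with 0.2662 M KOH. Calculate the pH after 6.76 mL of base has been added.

n(acid) = 0.06234 x 0.02188 = 0.001364 mol; n(KOH) added = 0.2662 x 0.006760 = 0.001800 mol.
Base is in excess by 0.001800 - 0.001364 = 0.0004355 mol in a total volume of 0.02864 L.
[OH^-] = 0.0004355/0.02864 = 0.01521 M, so pOH = 1.82 and pH = 14.00 - 1.82 = 12.18.

12.18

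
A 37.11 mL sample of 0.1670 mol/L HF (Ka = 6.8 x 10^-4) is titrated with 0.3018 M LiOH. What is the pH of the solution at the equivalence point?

8.10

n(HF) = 0.1670 x 0.03711 = 0.006197 mol; V(LiOH) at equivalence = 0.006197/0.3018 = 0.02053 L.
At equivalence all the acid is converted to F-; total volume = 0.03711 + 0.02053 = 0.05764 L, so [F-] = 0.006197/0.05764 = 0.1075 M.
Kb = Kw/Ka = 1.0e-14 / 6.8 x 10^-4 = 1.47e-11.
[OH^-] = sqrt(Kb x [F-]) = sqrt(1.47e-11 x 0.1075) = 1.26e-6 M.
pOH = 5.90, so pH = 14.00 - 5.90 = 8.10.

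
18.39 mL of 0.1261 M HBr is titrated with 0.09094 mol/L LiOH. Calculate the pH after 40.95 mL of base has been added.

12.37

n(acid) = 0.1261 x 0.01839 = 0.002319 mol; n(LiOH) added = 0.09094 x 0.04095 = 0.003724 mol.
Base is in excess by 0.003724 - 0.002319 = 0.001405 mol in a total volume of 0.05934 L.
[OH^-] = 0.001405/0.05934 = 0.02368 M, so pOH = 1.63 and pH = 14.00 - 1.63 = 12.37.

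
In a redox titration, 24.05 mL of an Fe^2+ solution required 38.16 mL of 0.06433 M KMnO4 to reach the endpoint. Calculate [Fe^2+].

n(KMnO4) = 0.06433 x 0.03816 = 0.002455 mol.
From the balanced equation, 1 mol KMnO4 reacts with 5 mol Fe^2+, so n(Fe^2+) = 0.002455 x 5/1 = 0.01227 mol.
[Fe^2+] = 0.01227 / 0.02405 L = 0.510 M.

0.510 M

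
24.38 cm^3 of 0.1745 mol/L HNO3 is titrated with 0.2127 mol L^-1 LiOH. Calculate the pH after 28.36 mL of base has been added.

n(acid) = 0.1745 x 0.02438 = 0.004254 mol; n(LiOH) added = 0.2127 x 0.02836 = 0.006032 mol.
Base is in excess by 0.006032 - 0.004254 = 0.001778 mol in a total volume of 0.05274 L.
[OH^-] = 0.001778/0.05274 = 0.03371 M, so pOH = 1.47 and pH = 14.00 - 1.47 = 12.53.

12.53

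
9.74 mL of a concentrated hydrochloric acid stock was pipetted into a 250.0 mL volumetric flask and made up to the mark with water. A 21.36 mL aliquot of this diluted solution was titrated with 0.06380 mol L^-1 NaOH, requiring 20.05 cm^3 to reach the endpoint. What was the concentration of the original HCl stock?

n(NaOH) = 0.06380 x 0.02005 = 0.001279 mol.
n(HCl) in the aliquot = 0.001279 mol.
[diluted HCl] = 0.001279 / 0.02136 = 0.05989 M.
Dilution factor = 250.0/9.740 = 25.67, so [stock] = 0.05989 x 25.67 = 1.54 M.

1.54 M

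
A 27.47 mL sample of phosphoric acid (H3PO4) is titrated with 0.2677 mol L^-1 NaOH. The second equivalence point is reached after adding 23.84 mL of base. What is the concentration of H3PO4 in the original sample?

n(NaOH) = 0.2677 x 0.02384 = 0.006382 mol.
At the second equivalence point, 2 mol OH^- react per mol H3PO4, so n(H3PO4) = 0.006382 / 2 = 0.003191 mol.
[H3PO4] = 0.003191 / 0.02747 L = 0.116 M.

0.116 M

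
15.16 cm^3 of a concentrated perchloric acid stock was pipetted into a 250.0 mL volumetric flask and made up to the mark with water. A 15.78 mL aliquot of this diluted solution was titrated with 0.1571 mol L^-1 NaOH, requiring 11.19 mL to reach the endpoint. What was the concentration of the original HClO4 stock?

n(NaOH) = 0.1571 x 0.01119 = 0.001758 mol.
n(HClO4) in the aliquot = 0.001758 mol.
[diluted HClO4] = 0.001758 / 0.01578 = 0.1114 M.
Dilution factor = 250.0/15.16 = 16.49, so [stock] = 0.1114 x 16.49 = 1.84 M.

1.84 M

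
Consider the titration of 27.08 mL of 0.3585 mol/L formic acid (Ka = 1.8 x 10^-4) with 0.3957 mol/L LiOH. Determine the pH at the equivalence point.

8.51

n(HCOOH) = 0.3585 x 0.02708 = 0.009708 mol; V(LiOH) at equivalence = 0.009708/0.3957 = 0.02453 L.
At equivalence all the acid is converted to HCOO-; total volume = 0.02708 + 0.02453 = 0.05161 L, so [HCOO-] = 0.009708/0.05161 = 0.1881 M.
Kb = Kw/Ka = 1.0e-14 / 1.8 x 10^-4 = 5.56e-11.
[OH^-] = sqrt(Kb x [HCOO-]) = sqrt(5.56e-11 x 0.1881) = 3.23e-6 M.
pOH = 5.49, so pH = 14.00 - 5.49 = 8.51.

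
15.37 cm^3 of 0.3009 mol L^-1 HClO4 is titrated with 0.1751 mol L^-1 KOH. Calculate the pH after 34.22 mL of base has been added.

12.44

n(acid) = 0.3009 x 0.01537 = 0.004625 mol; n(KOH) added = 0.1751 x 0.03422 = 0.005992 mol.
Base is in excess by 0.005992 - 0.004625 = 0.001367 mol in a total volume of 0.04959 L.
[OH^-] = 0.001367/0.04959 = 0.02757 M, so pOH = 1.56 and pH = 14.00 - 1.56 = 12.44.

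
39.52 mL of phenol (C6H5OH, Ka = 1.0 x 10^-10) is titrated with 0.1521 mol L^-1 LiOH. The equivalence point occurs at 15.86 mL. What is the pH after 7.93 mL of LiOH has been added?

7.93 mL is exactly half the equivalence volume (15.86/2), i.e. the half-equivalence point.
There, n(HA) = n(A^-), so pH = pKa = -log(1.0 x 10^-10) = 10.00.

10.00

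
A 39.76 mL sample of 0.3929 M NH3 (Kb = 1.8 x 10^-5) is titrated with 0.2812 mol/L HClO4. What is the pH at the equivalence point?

5.02

n(NH3) = 0.3929 x 0.03976 = 0.01562 mol; V(HClO4) at equivalence = 0.01562/0.2812 = 0.05555 L.
At equivalence the base is fully converted to NH4+; total volume = 0.09531 L, so [NH4+] = 0.01562/0.09531 = 0.1639 M.
Ka(NH4+) = Kw/Kb = 1.0e-14 / 1.8 x 10^-5 = 5.56e-10.
[H^+] = sqrt(Ka x [NH4+]) = sqrt(5.56e-10 x 0.1639) = 9.54e-6 M.
pH = -log(9.54e-6) = 5.02.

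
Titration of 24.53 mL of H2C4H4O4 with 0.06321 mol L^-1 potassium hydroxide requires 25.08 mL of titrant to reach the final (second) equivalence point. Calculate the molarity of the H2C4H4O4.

n(KOH) = 0.06321 x 0.02508 = 0.001585 mol.
At the final (second) equivalence point, 2 mol OH^- react per mol H2C4H4O4, so n(H2C4H4O4) = 0.001585 / 2 = 0.0007927 mol.
[H2C4H4O4] = 0.0007927 / 0.02453 L = 0.0323 M.

0.0323 M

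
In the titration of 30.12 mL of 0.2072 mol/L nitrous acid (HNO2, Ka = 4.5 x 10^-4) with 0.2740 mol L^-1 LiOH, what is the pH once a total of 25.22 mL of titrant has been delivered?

n(acid) = 0.2072 x 0.03012 = 0.006241 mol; n(LiOH) added = 0.2740 x 0.02522 = 0.006910 mol.
Base is in excess by 0.006910 - 0.006241 = 0.0006694 mol in a total volume of 0.05534 L.
[OH^-] = 0.0006694/0.05534 = 0.01210 M, so pOH = 1.92 and pH = 14.00 - 1.92 = 12.08.

12.08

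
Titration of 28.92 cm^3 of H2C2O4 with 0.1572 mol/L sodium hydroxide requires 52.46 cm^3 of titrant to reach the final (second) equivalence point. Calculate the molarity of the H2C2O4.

0.143 M

n(NaOH) = 0.1572 x 0.05246 = 0.008247 mol.
At the final (second) equivalence point, 2 mol OH^- react per mol H2C2O4, so n(H2C2O4) = 0.008247 / 2 = 0.004123 mol.
[H2C2O4] = 0.004123 / 0.02892 L = 0.143 M.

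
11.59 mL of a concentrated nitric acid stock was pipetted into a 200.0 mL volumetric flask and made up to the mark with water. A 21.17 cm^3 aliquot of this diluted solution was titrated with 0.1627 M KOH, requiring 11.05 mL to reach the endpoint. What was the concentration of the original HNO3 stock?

n(KOH) = 0.1627 x 0.01105 = 0.001798 mol.
n(HNO3) in the aliquot = 0.001798 mol.
[diluted HNO3] = 0.001798 / 0.02117 = 0.08492 M.
Dilution factor = 200.0/11.59 = 17.26, so [stock] = 0.08492 x 17.26 = 1.47 M.

1.47 M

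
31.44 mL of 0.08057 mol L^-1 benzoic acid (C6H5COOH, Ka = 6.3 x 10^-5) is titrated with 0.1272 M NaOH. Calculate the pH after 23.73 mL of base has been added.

n(acid) = 0.08057 x 0.03144 = 0.002533 mol; n(NaOH) added = 0.1272 x 0.02373 = 0.003018 mol.
Base is in excess by 0.003018 - 0.002533 = 0.0004853 mol in a total volume of 0.05517 L.
[OH^-] = 0.0004853/0.05517 = 0.008797 M, so pOH = 2.06 and pH = 14.00 - 2.06 = 11.94.

11.94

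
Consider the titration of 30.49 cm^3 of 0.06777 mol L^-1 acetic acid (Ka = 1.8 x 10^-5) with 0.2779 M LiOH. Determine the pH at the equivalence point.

n(CH3COOH) = 0.06777 x 0.03049 = 0.002066 mol; V(LiOH) at equivalence = 0.002066/0.2779 = 0.007435 L.
At equivalence all the acid is converted to CH3COO-; total volume = 0.03049 + 0.007435 = 0.03793 L, so [CH3COO-] = 0.002066/0.03793 = 0.05448 M.
Kb = Kw/Ka = 1.0e-14 / 1.8 x 10^-5 = 5.56e-10.
[OH^-] = sqrt(Kb x [CH3COO-]) = sqrt(5.56e-10 x 0.05448) = 5.50e-6 M.
pOH = 5.26, so pH = 14.00 - 5.26 = 8.74.

8.74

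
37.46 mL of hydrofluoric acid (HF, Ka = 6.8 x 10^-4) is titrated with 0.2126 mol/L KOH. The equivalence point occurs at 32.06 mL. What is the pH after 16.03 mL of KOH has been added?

16.03 mL is exactly half the equivalence volume (32.06/2), i.e. the half-equivalence point.
There, n(HA) = n(A^-), so pH = pKa = -log(6.8 x 10^-4) = 3.17.

3.17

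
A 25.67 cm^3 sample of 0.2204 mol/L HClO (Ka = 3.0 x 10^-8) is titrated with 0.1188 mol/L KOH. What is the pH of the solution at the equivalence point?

n(HClO) = 0.2204 x 0.02567 = 0.005658 mol; V(KOH) at equivalence = 0.005658/0.1188 = 0.04762 L.
At equivalence all the acid is converted to ClO-; total volume = 0.02567 + 0.04762 = 0.07329 L, so [ClO-] = 0.005658/0.07329 = 0.07719 M.
Kb = Kw/Ka = 1.0e-14 / 3.0 x 10^-8 = 3.33e-7.
[OH^-] = sqrt(Kb x [ClO-]) = sqrt(3.33e-7 x 0.07719) = 0.000160 M.
pOH = 3.79, so pH = 14.00 - 3.79 = 10.21.

10.21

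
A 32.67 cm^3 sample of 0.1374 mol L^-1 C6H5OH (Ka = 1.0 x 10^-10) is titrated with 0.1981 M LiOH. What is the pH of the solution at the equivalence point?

11.45

n(C6H5OH) = 0.1374 x 0.03267 = 0.004489 mol; V(LiOH) at equivalence = 0.004489/0.1981 = 0.02266 L.
At equivalence all the acid is converted to C6H5O-; total volume = 0.03267 + 0.02266 = 0.05533 L, so [C6H5O-] = 0.004489/0.05533 = 0.08113 M.
Kb = Kw/Ka = 1.0e-14 / 1.0 x 10^-10 = 0.000100.
[OH^-] = sqrt(Kb x [C6H5O-]) = sqrt(0.000100 x 0.08113) = 0.00285 M.
pOH = 2.55, so pH = 14.00 - 2.55 = 11.45.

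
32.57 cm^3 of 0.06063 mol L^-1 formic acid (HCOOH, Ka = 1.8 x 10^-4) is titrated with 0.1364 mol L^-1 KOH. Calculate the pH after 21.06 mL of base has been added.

n(acid) = 0.06063 x 0.03257 = 0.001975 mol; n(KOH) added = 0.1364 x 0.02106 = 0.002873 mol.
Base is in excess by 0.002873 - 0.001975 = 0.0008979 mol in a total volume of 0.05363 L.
[OH^-] = 0.0008979/0.05363 = 0.01674 M, so pOH = 1.78 and pH = 14.00 - 1.78 = 12.22.

12.22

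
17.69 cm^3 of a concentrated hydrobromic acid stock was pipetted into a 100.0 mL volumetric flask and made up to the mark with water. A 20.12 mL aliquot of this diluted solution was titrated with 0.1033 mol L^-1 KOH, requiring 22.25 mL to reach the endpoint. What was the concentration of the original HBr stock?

n(KOH) = 0.1033 x 0.02225 = 0.002298 mol.
n(HBr) in the aliquot = 0.002298 mol.
[diluted HBr] = 0.002298 / 0.02012 = 0.1142 M.
Dilution factor = 100.0/17.69 = 5.653, so [stock] = 0.1142 x 5.653 = 0.646 M.

0.646 M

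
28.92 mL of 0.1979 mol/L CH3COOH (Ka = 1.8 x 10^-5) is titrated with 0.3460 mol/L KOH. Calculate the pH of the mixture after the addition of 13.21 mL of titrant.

5.34

Initial n(CH3COOH) = 0.1979 x 0.02892 = 0.005723 mol.
n(KOH) added = 0.3460 x 0.01321 = 0.004571 mol, converting that many moles of CH3COOH to CH3COO-.
Remaining n(CH3COOH) = 0.001153 mol; n(CH3COO-) = 0.004571 mol.
By Henderson-Hasselbalch, pH = pKa + log([A^-]/[HA]) = 4.74 + log(0.004571/0.001153) = 4.74 + (+0.60) = 5.34.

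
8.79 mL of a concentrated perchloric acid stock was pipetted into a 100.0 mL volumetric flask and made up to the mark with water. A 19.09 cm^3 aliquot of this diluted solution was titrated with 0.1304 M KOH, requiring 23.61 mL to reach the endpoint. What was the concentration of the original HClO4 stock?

n(KOH) = 0.1304 x 0.02361 = 0.003079 mol.
n(HClO4) in the aliquot = 0.003079 mol.
[diluted HClO4] = 0.003079 / 0.01909 = 0.1613 M.
Dilution factor = 100.0/8.790 = 11.38, so [stock] = 0.1613 x 11.38 = 1.83 M.

1.83 M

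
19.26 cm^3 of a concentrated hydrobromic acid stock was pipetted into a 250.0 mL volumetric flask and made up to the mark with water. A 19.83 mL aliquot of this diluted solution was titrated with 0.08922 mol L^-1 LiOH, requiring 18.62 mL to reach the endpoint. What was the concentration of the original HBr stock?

n(LiOH) = 0.08922 x 0.01862 = 0.001661 mol.
n(HBr) in the aliquot = 0.001661 mol.
[diluted HBr] = 0.001661 / 0.01983 = 0.08378 M.
Dilution factor = 250.0/19.26 = 12.98, so [stock] = 0.08378 x 12.98 = 1.09 M.

1.09 M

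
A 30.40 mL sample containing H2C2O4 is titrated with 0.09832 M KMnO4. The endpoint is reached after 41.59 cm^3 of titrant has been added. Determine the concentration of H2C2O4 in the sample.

0.336 M

n(KMnO4) = 0.09832 x 0.04159 = 0.004089 mol.
From the balanced equation, 2 mol KMnO4 reacts with 5 mol H2C2O4, so n(H2C2O4) = 0.004089 x 5/2 = 0.01022 mol.
[H2C2O4] = 0.01022 / 0.03040 L = 0.336 M.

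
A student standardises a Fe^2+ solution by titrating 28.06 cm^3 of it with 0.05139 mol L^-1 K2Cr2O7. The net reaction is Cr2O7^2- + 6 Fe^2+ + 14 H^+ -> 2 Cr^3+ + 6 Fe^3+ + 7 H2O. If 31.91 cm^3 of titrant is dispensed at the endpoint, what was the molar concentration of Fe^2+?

0.351 M

n(K2Cr2O7) = 0.05139 x 0.03191 = 0.001640 mol.
From the balanced equation, 1 mol K2Cr2O7 reacts with 6 mol Fe^2+, so n(Fe^2+) = 0.001640 x 6/1 = 0.009839 mol.
[Fe^2+] = 0.009839 / 0.02806 L = 0.351 M.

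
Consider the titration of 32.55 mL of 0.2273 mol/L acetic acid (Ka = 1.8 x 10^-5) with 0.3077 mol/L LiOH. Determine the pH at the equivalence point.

n(CH3COOH) = 0.2273 x 0.03255 = 0.007399 mol; V(LiOH) at equivalence = 0.007399/0.3077 = 0.02404 L.
At equivalence all the acid is converted to CH3COO-; total volume = 0.03255 + 0.02404 = 0.05659 L, so [CH3COO-] = 0.007399/0.05659 = 0.1307 M.
Kb = Kw/Ka = 1.0e-14 / 1.8 x 10^-5 = 5.56e-10.
[OH^-] = sqrt(Kb x [CH3COO-]) = sqrt(5.56e-10 x 0.1307) = 8.52e-6 M.
pOH = 5.07, so pH = 14.00 - 5.07 = 8.93.

8.93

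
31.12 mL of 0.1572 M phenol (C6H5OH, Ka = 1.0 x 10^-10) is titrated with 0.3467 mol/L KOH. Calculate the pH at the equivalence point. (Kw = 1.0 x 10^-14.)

n(C6H5OH) = 0.1572 x 0.03112 = 0.004892 mol; V(KOH) at equivalence = 0.004892/0.3467 = 0.01411 L.
At equivalence all the acid is converted to C6H5O-; total volume = 0.03112 + 0.01411 = 0.04523 L, so [C6H5O-] = 0.004892/0.04523 = 0.1082 M.
Kb = Kw/Ka = 1.0e-14 / 1.0 x 10^-10 = 0.000100.
[OH^-] = sqrt(Kb x [C6H5O-]) = sqrt(0.000100 x 0.1082) = 0.00329 M.
pOH = 2.48, so pH = 14.00 - 2.48 = 11.52.

11.52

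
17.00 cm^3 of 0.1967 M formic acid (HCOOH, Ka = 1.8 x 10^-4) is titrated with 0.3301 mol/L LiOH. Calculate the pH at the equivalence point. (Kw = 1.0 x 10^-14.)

n(HCOOH) = 0.1967 x 0.01700 = 0.003344 mol; V(LiOH) at equivalence = 0.003344/0.3301 = 0.01013 L.
At equivalence all the acid is converted to HCOO-; total volume = 0.01700 + 0.01013 = 0.02713 L, so [HCOO-] = 0.003344/0.02713 = 0.1233 M.
Kb = Kw/Ka = 1.0e-14 / 1.8 x 10^-4 = 5.56e-11.
[OH^-] = sqrt(Kb x [HCOO-]) = sqrt(5.56e-11 x 0.1233) = 2.62e-6 M.
pOH = 5.58, so pH = 14.00 - 5.58 = 8.42.

8.42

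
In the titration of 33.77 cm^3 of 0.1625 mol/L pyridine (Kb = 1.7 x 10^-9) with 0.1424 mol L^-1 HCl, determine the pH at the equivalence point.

3.18

n(C5H5N) = 0.1625 x 0.03377 = 0.005488 mol; V(HCl) at equivalence = 0.005488/0.1424 = 0.03854 L.
At equivalence the base is fully converted to C5H5NH+; total volume = 0.07231 L, so [C5H5NH+] = 0.005488/0.07231 = 0.07589 M.
Ka(C5H5NH+) = Kw/Kb = 1.0e-14 / 1.7 x 10^-9 = 5.88e-6.
[H^+] = sqrt(Ka x [C5H5NH+]) = sqrt(5.88e-6 x 0.07589) = 0.000668 M.
pH = -log(0.000668) = 3.18.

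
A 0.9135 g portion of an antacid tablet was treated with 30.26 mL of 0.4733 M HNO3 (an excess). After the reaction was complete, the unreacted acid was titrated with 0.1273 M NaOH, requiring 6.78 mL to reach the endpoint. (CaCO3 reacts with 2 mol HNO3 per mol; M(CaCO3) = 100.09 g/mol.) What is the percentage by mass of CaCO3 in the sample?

73.7%

Total n(HNO3) added = 0.4733 x 0.03026 = 0.01432 mol.
n(NaOH) used = 0.1273 x 0.006780 = 0.0008631 mol, which equals the excess n(HNO3).
So n(HNO3) consumed by the sample = 0.01432 - 0.0008631 = 0.01346 mol.
n(CaCO3) = 0.01346 / 2 = 0.006729 mol.
mass CaCO3 = 0.006729 x 100.09 = 0.6736 g, so %CaCO3 = 0.6736/0.9135 x 100 = 73.7%.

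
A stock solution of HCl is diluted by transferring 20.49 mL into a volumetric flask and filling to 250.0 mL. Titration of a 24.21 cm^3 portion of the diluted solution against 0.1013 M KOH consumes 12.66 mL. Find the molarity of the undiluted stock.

0.646 M

n(KOH) = 0.1013 x 0.01266 = 0.001282 mol.
n(HCl) in the aliquot = 0.001282 mol.
[diluted HCl] = 0.001282 / 0.02421 = 0.05297 M.
Dilution factor = 250.0/20.49 = 12.20, so [stock] = 0.05297 x 12.20 = 0.646 M.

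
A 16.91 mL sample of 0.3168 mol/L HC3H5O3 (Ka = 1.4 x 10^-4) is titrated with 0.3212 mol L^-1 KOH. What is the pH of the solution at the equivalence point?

n(HC3H5O3) = 0.3168 x 0.01691 = 0.005357 mol; V(KOH) at equivalence = 0.005357/0.3212 = 0.01668 L.
At equivalence all the acid is converted to C3H5O3-; total volume = 0.01691 + 0.01668 = 0.03359 L, so [C3H5O3-] = 0.005357/0.03359 = 0.1595 M.
Kb = Kw/Ka = 1.0e-14 / 1.4 x 10^-4 = 7.14e-11.
[OH^-] = sqrt(Kb x [C3H5O3-]) = sqrt(7.14e-11 x 0.1595) = 3.38e-6 M.
pOH = 5.47, so pH = 14.00 - 5.47 = 8.53.

8.53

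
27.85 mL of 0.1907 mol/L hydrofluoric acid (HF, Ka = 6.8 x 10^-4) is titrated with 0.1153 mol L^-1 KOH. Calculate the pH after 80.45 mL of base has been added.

n(acid) = 0.1907 x 0.02785 = 0.005311 mol; n(KOH) added = 0.1153 x 0.08045 = 0.009276 mol.
Base is in excess by 0.009276 - 0.005311 = 0.003965 mol in a total volume of 0.1083 L.
[OH^-] = 0.003965/0.1083 = 0.03661 M, so pOH = 1.44 and pH = 14.00 - 1.44 = 12.56.

12.56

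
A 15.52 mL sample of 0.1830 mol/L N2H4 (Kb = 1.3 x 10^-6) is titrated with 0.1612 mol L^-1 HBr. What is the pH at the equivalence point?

4.59

n(N2H4) = 0.1830 x 0.01552 = 0.002840 mol; V(HBr) at equivalence = 0.002840/0.1612 = 0.01762 L.
At equivalence the base is fully converted to N2H5+; total volume = 0.03314 L, so [N2H5+] = 0.002840/0.03314 = 0.08570 M.
Ka(N2H5+) = Kw/Kb = 1.0e-14 / 1.3 x 10^-6 = 7.69e-9.
[H^+] = sqrt(Ka x [N2H5+]) = sqrt(7.69e-9 x 0.08570) = 2.57e-5 M.
pH = -log(2.57e-5) = 4.59.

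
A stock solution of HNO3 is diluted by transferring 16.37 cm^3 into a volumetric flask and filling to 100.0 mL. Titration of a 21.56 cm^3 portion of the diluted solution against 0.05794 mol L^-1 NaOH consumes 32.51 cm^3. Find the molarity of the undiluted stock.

n(NaOH) = 0.05794 x 0.03251 = 0.001884 mol.
n(HNO3) in the aliquot = 0.001884 mol.
[diluted HNO3] = 0.001884 / 0.02156 = 0.08737 M.
Dilution factor = 100.0/16.37 = 6.109, so [stock] = 0.08737 x 6.109 = 0.534 M.

0.534 M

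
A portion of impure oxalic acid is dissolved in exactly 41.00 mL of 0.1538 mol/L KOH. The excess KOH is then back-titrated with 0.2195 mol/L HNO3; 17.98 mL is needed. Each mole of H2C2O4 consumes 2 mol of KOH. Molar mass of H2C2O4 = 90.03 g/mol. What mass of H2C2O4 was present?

Total n(KOH) added = 0.1538 x 0.04100 = 0.006306 mol.
n(HNO3) used = 0.2195 x 0.01798 = 0.003947 mol, which equals the excess n(KOH).
So n(KOH) consumed by the sample = 0.006306 - 0.003947 = 0.002359 mol.
n(H2C2O4) = 0.002359 / 2 = 0.001180 mol.
mass = 0.001180 mol x 90.03 g/mol = 0.106 g.

0.106 g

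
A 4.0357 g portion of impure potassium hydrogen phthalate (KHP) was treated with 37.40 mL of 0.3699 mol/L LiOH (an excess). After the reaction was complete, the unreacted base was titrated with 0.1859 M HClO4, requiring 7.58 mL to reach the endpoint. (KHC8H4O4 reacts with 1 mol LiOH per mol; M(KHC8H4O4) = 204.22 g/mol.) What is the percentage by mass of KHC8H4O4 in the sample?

62.9%

Total n(LiOH) added = 0.3699 x 0.03740 = 0.01383 mol.
n(HClO4) used = 0.1859 x 0.007580 = 0.001409 mol, which equals the excess n(LiOH).
So n(LiOH) consumed by the sample = 0.01383 - 0.001409 = 0.01243 mol.
n(KHC8H4O4) = 0.01243 / 1 = 0.01243 mol.
mass KHC8H4O4 = 0.01243 x 204.22 = 2.537 g, so %KHC8H4O4 = 2.537/4.0357 x 100 = 62.9%.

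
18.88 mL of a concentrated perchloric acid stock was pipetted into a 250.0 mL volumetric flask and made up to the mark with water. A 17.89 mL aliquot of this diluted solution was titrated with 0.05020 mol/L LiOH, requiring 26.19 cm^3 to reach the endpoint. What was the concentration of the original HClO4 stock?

n(LiOH) = 0.05020 x 0.02619 = 0.001315 mol.
n(HClO4) in the aliquot = 0.001315 mol.
[diluted HClO4] = 0.001315 / 0.01789 = 0.07349 M.
Dilution factor = 250.0/18.88 = 13.24, so [stock] = 0.07349 x 13.24 = 0.973 M.

0.973 M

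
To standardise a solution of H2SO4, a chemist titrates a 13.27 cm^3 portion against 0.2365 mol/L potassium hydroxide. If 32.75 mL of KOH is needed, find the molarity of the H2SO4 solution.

0.292 M

n(KOH) delivered = 0.2365 x 0.03275 = 0.007745 mol.
The reaction is 1 H2SO4 + 2 KOH, so n(H2SO4) = 0.007745 x 1/2 = 0.003873 mol.
[H2SO4] = 0.003873 mol / 0.01327 L = 0.292 M.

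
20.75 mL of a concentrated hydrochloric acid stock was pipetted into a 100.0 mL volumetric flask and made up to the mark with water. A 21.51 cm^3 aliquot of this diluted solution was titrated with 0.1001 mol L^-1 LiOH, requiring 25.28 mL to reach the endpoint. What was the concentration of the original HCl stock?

n(LiOH) = 0.1001 x 0.02528 = 0.002531 mol.
n(HCl) in the aliquot = 0.002531 mol.
[diluted HCl] = 0.002531 / 0.02151 = 0.1176 M.
Dilution factor = 100.0/20.75 = 4.819, so [stock] = 0.1176 x 4.819 = 0.567 M.

0.567 M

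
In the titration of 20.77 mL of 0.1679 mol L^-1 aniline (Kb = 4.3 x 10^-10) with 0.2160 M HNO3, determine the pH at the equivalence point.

n(C6H5NH2) = 0.1679 x 0.02077 = 0.003487 mol; V(HNO3) at equivalence = 0.003487/0.2160 = 0.01614 L.
At equivalence the base is fully converted to C6H5NH3+; total volume = 0.03691 L, so [C6H5NH3+] = 0.003487/0.03691 = 0.09447 M.
Ka(C6H5NH3+) = Kw/Kb = 1.0e-14 / 4.3 x 10^-10 = 2.33e-5.
[H^+] = sqrt(Ka x [C6H5NH3+]) = sqrt(2.33e-5 x 0.09447) = 0.00148 M.
pH = -log(0.00148) = 2.83.

2.83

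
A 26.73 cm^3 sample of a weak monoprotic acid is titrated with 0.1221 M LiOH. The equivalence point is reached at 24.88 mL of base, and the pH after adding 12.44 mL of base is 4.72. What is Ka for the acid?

12.44 mL is half of the equivalence volume, so this is the half-equivalence point where [HA] = [A^-].
At half-equivalence pH = pKa, so pKa = 4.72.
Ka = 10^(-4.72) = 1.9 x 10^-5.

1.9 x 10^-5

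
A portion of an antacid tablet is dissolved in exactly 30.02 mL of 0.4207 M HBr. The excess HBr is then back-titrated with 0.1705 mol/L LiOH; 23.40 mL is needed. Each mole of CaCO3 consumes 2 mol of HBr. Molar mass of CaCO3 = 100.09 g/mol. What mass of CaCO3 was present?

0.432 g

Total n(HBr) added = 0.4207 x 0.03002 = 0.01263 mol.
n(LiOH) used = 0.1705 x 0.02340 = 0.003990 mol, which equals the excess n(HBr).
So n(HBr) consumed by the sample = 0.01263 - 0.003990 = 0.008640 mol.
n(CaCO3) = 0.008640 / 2 = 0.004320 mol.
mass = 0.004320 mol x 100.09 g/mol = 0.432 g.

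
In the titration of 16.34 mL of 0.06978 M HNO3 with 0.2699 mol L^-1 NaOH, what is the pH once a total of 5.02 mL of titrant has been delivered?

12.00

n(acid) = 0.06978 x 0.01634 = 0.001140 mol; n(NaOH) added = 0.2699 x 0.005020 = 0.001355 mol.
Base is in excess by 0.001355 - 0.001140 = 0.0002147 mol in a total volume of 0.02136 L.
[OH^-] = 0.0002147/0.02136 = 0.01005 M, so pOH = 2.00 and pH = 14.00 - 2.00 = 12.00.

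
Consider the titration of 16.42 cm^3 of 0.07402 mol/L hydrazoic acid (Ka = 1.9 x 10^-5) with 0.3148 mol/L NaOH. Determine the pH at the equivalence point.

8.75

n(HN3) = 0.07402 x 0.01642 = 0.001215 mol; V(NaOH) at equivalence = 0.001215/0.3148 = 0.003861 L.
At equivalence all the acid is converted to N3-; total volume = 0.01642 + 0.003861 = 0.02028 L, so [N3-] = 0.001215/0.02028 = 0.05993 M.
Kb = Kw/Ka = 1.0e-14 / 1.9 x 10^-5 = 5.26e-10.
[OH^-] = sqrt(Kb x [N3-]) = sqrt(5.26e-10 x 0.05993) = 5.62e-6 M.
pOH = 5.25, so pH = 14.00 - 5.25 = 8.75.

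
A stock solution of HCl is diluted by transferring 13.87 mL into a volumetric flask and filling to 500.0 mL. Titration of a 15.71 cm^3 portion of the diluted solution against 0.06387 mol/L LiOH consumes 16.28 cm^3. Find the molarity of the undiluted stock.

2.39 M

n(LiOH) = 0.06387 x 0.01628 = 0.001040 mol.
n(HCl) in the aliquot = 0.001040 mol.
[diluted HCl] = 0.001040 / 0.01571 = 0.06619 M.
Dilution factor = 500.0/13.87 = 36.05, so [stock] = 0.06619 x 36.05 = 2.39 M.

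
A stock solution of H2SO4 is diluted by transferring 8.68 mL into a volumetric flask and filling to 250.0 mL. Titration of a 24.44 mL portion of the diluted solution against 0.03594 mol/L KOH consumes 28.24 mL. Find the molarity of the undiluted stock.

0.598 M

n(KOH) = 0.03594 x 0.02824 = 0.001015 mol.
n(H2SO4) in the aliquot = 0.001015 x 1/2 = 0.0005075 mol.
[diluted H2SO4] = 0.0005075 / 0.02444 = 0.02076 M.
Dilution factor = 250.0/8.680 = 28.80, so [stock] = 0.02076 x 28.80 = 0.598 M.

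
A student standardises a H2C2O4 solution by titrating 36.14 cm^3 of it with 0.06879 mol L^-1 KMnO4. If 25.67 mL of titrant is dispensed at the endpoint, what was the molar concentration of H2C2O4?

0.122 M

n(KMnO4) = 0.06879 x 0.02567 = 0.001766 mol.
From the balanced equation, 2 mol KMnO4 reacts with 5 mol H2C2O4, so n(H2C2O4) = 0.001766 x 5/2 = 0.004415 mol.
[H2C2O4] = 0.004415 / 0.03614 L = 0.122 M.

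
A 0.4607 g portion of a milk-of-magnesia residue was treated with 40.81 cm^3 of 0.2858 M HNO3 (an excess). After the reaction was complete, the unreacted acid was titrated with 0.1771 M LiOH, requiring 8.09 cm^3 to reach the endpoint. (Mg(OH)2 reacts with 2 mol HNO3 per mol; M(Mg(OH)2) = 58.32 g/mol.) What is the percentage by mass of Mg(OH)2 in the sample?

64.8%

Total n(HNO3) added = 0.2858 x 0.04081 = 0.01166 mol.
n(LiOH) used = 0.1771 x 0.008090 = 0.001433 mol, which equals the excess n(HNO3).
So n(HNO3) consumed by the sample = 0.01166 - 0.001433 = 0.01023 mol.
n(Mg(OH)2) = 0.01023 / 2 = 0.005115 mol.
mass Mg(OH)2 = 0.005115 x 58.32 = 0.2983 g, so %Mg(OH)2 = 0.2983/0.4607 x 100 = 64.8%.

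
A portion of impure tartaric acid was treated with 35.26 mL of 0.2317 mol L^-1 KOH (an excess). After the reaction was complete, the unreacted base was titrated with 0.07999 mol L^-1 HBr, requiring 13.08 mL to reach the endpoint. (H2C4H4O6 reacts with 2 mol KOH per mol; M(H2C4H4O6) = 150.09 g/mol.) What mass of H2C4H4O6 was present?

Total n(KOH) added = 0.2317 x 0.03526 = 0.008170 mol.
n(HBr) used = 0.07999 x 0.01308 = 0.001046 mol, which equals the excess n(KOH).
So n(KOH) consumed by the sample = 0.008170 - 0.001046 = 0.007123 mol.
n(H2C4H4O6) = 0.007123 / 2 = 0.003562 mol.
mass = 0.003562 mol x 150.09 g/mol = 0.535 g.

0.535 g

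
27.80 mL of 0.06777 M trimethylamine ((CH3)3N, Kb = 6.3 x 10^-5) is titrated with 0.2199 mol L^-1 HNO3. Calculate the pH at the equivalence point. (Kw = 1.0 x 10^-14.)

n((CH3)3N) = 0.06777 x 0.02780 = 0.001884 mol; V(HNO3) at equivalence = 0.001884/0.2199 = 0.008568 L.
At equivalence the base is fully converted to (CH3)3NH+; total volume = 0.03637 L, so [(CH3)3NH+] = 0.001884/0.03637 = 0.05180 M.
Ka((CH3)3NH+) = Kw/Kb = 1.0e-14 / 6.3 x 10^-5 = 1.59e-10.
[H^+] = sqrt(Ka x [(CH3)3NH+]) = sqrt(1.59e-10 x 0.05180) = 2.87e-6 M.
pH = -log(2.87e-6) = 5.54.

5.54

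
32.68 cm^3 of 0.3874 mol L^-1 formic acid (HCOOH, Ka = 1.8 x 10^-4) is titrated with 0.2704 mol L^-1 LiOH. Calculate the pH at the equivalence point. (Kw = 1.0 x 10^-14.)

n(HCOOH) = 0.3874 x 0.03268 = 0.01266 mol; V(LiOH) at equivalence = 0.01266/0.2704 = 0.04682 L.
At equivalence all the acid is converted to HCOO-; total volume = 0.03268 + 0.04682 = 0.07950 L, so [HCOO-] = 0.01266/0.07950 = 0.1592 M.
Kb = Kw/Ka = 1.0e-14 / 1.8 x 10^-4 = 5.56e-11.
[OH^-] = sqrt(Kb x [HCOO-]) = sqrt(5.56e-11 x 0.1592) = 2.97e-6 M.
pOH = 5.53, so pH = 14.00 - 5.53 = 8.47.

8.47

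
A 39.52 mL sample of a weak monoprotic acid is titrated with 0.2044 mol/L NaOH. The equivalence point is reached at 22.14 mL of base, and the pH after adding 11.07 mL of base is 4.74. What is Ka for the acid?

11.07 mL is half of the equivalence volume, so this is the half-equivalence point where [HA] = [A^-].
At half-equivalence pH = pKa, so pKa = 4.74.
Ka = 10^(-4.74) = 1.8 x 10^-5.

1.8 x 10^-5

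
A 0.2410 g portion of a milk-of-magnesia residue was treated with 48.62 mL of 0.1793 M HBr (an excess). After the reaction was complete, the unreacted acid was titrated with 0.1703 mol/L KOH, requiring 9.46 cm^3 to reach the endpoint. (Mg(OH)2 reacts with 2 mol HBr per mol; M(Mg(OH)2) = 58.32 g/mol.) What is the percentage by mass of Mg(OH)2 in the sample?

Total n(HBr) added = 0.1793 x 0.04862 = 0.008718 mol.
n(KOH) used = 0.1703 x 0.009460 = 0.001611 mol, which equals the excess n(HBr).
So n(HBr) consumed by the sample = 0.008718 - 0.001611 = 0.007107 mol.
n(Mg(OH)2) = 0.007107 / 2 = 0.003553 mol.
mass Mg(OH)2 = 0.003553 x 58.32 = 0.2072 g, so %Mg(OH)2 = 0.2072/0.2410 x 100 = 86.0%.

86.0%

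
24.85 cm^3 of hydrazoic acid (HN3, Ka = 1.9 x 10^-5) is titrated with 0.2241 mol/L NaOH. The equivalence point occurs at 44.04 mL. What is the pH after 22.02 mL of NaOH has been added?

4.72

22.02 mL is exactly half the equivalence volume (44.04/2), i.e. the half-equivalence point.
There, n(HA) = n(A^-), so pH = pKa = -log(1.9 x 10^-5) = 4.72.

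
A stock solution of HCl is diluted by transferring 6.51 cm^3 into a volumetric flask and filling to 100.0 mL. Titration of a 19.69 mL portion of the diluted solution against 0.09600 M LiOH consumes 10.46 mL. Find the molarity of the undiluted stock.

n(LiOH) = 0.09600 x 0.01046 = 0.001004 mol.
n(HCl) in the aliquot = 0.001004 mol.
[diluted HCl] = 0.001004 / 0.01969 = 0.05100 M.
Dilution factor = 100.0/6.510 = 15.36, so [stock] = 0.05100 x 15.36 = 0.783 M.

0.783 M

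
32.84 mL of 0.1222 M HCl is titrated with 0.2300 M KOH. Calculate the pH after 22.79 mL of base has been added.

n(acid) = 0.1222 x 0.03284 = 0.004013 mol; n(KOH) added = 0.2300 x 0.02279 = 0.005242 mol.
Base is in excess by 0.005242 - 0.004013 = 0.001229 mol in a total volume of 0.05563 L.
[OH^-] = 0.001229/0.05563 = 0.02209 M, so pOH = 1.66 and pH = 14.00 - 1.66 = 12.34.

12.34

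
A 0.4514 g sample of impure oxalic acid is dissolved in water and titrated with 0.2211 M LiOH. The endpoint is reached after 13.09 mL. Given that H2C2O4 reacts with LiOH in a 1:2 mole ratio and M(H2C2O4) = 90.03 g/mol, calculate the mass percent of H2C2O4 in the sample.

28.9%

n(LiOH) = 0.2211 x 0.01309 = 0.002894 mol.
n(H2C2O4) = 0.002894 / 2 = 0.001447 mol.
mass of H2C2O4 = 0.001447 x 90.03 = 0.1303 g.
% purity = 0.1303 / 0.4514 x 100 = 28.9%.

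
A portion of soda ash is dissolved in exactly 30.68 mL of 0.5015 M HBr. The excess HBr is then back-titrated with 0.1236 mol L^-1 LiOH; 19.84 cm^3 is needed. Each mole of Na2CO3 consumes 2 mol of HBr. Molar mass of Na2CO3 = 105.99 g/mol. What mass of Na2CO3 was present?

Total n(HBr) added = 0.5015 x 0.03068 = 0.01539 mol.
n(LiOH) used = 0.1236 x 0.01984 = 0.002452 mol, which equals the excess n(HBr).
So n(HBr) consumed by the sample = 0.01539 - 0.002452 = 0.01293 mol.
n(Na2CO3) = 0.01293 / 2 = 0.006467 mol.
mass = 0.006467 mol x 105.99 g/mol = 0.685 g.

0.685 g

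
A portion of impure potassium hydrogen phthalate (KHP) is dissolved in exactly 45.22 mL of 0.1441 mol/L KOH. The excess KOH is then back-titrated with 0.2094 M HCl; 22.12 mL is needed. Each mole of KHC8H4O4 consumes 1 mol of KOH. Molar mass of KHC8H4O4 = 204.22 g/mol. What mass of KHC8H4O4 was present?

Total n(KOH) added = 0.1441 x 0.04522 = 0.006516 mol.
n(HCl) used = 0.2094 x 0.02212 = 0.004632 mol, which equals the excess n(KOH).
So n(KOH) consumed by the sample = 0.006516 - 0.004632 = 0.001884 mol.
n(KHC8H4O4) = 0.001884 / 1 = 0.001884 mol.
mass = 0.001884 mol x 204.22 g/mol = 0.385 g.

0.385 g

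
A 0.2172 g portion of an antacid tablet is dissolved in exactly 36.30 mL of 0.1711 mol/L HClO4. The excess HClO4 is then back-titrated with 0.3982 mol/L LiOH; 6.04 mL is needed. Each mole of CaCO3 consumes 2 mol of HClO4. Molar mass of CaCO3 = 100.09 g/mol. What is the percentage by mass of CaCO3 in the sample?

Total n(HClO4) added = 0.1711 x 0.03630 = 0.006211 mol.
n(LiOH) used = 0.3982 x 0.006040 = 0.002405 mol, which equals the excess n(HClO4).
So n(HClO4) consumed by the sample = 0.006211 - 0.002405 = 0.003806 mol.
n(CaCO3) = 0.003806 / 2 = 0.001903 mol.
mass CaCO3 = 0.001903 x 100.09 = 0.1905 g, so %CaCO3 = 0.1905/0.2172 x 100 = 87.7%.

87.7%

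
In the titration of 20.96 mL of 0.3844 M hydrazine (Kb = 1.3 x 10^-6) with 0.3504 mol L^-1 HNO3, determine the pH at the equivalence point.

n(N2H4) = 0.3844 x 0.02096 = 0.008057 mol; V(HNO3) at equivalence = 0.008057/0.3504 = 0.02299 L.
At equivalence the base is fully converted to N2H5+; total volume = 0.04395 L, so [N2H5+] = 0.008057/0.04395 = 0.1833 M.
Ka(N2H5+) = Kw/Kb = 1.0e-14 / 1.3 x 10^-6 = 7.69e-9.
[H^+] = sqrt(Ka x [N2H5+]) = sqrt(7.69e-9 x 0.1833) = 3.76e-5 M.
pH = -log(3.76e-5) = 4.43.

4.43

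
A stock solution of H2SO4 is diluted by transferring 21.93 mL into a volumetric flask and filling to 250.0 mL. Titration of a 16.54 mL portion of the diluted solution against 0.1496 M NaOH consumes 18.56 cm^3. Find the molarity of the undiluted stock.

0.957 M

n(NaOH) = 0.1496 x 0.01856 = 0.002777 mol.
n(H2SO4) in the aliquot = 0.002777 x 1/2 = 0.001388 mol.
[diluted H2SO4] = 0.001388 / 0.01654 = 0.08394 M.
Dilution factor = 250.0/21.93 = 11.40, so [stock] = 0.08394 x 11.40 = 0.957 M.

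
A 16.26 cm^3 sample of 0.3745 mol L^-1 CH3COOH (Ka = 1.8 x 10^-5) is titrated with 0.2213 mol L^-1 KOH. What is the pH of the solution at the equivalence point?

n(CH3COOH) = 0.3745 x 0.01626 = 0.006089 mol; V(KOH) at equivalence = 0.006089/0.2213 = 0.02752 L.
At equivalence all the acid is converted to CH3COO-; total volume = 0.01626 + 0.02752 = 0.04378 L, so [CH3COO-] = 0.006089/0.04378 = 0.1391 M.
Kb = Kw/Ka = 1.0e-14 / 1.8 x 10^-5 = 5.56e-10.
[OH^-] = sqrt(Kb x [CH3COO-]) = sqrt(5.56e-10 x 0.1391) = 8.79e-6 M.
pOH = 5.06, so pH = 14.00 - 5.06 = 8.94.

8.94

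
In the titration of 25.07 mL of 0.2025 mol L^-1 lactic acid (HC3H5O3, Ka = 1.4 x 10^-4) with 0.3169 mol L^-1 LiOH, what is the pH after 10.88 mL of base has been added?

Initial n(HC3H5O3) = 0.2025 x 0.02507 = 0.005077 mol.
n(LiOH) added = 0.3169 x 0.01088 = 0.003448 mol, converting that many moles of HC3H5O3 to C3H5O3-.
Remaining n(HC3H5O3) = 0.001629 mol; n(C3H5O3-) = 0.003448 mol.
By Henderson-Hasselbalch, pH = pKa + log([A^-]/[HA]) = 3.85 + log(0.003448/0.001629) = 3.85 + (+0.33) = 4.18.

4.18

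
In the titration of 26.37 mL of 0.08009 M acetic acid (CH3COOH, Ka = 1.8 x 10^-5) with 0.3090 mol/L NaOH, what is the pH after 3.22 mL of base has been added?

4.69

Initial n(CH3COOH) = 0.08009 x 0.02637 = 0.002112 mol.
n(NaOH) added = 0.3090 x 0.003220 = 0.0009950 mol, converting that many moles of CH3COOH to CH3COO-.
Remaining n(CH3COOH) = 0.001117 mol; n(CH3COO-) = 0.0009950 mol.
By Henderson-Hasselbalch, pH = pKa + log([A^-]/[HA]) = 4.74 + log(0.0009950/0.001117) = 4.74 + (-0.05) = 4.69.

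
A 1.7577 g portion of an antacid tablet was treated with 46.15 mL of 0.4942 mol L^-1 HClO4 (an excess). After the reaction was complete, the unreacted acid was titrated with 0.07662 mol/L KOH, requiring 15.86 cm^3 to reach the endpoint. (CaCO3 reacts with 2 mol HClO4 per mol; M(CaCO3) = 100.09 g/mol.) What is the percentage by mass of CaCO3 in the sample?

Total n(HClO4) added = 0.4942 x 0.04615 = 0.02281 mol.
n(KOH) used = 0.07662 x 0.01586 = 0.001215 mol, which equals the excess n(HClO4).
So n(HClO4) consumed by the sample = 0.02281 - 0.001215 = 0.02159 mol.
n(CaCO3) = 0.02159 / 2 = 0.01080 mol.
mass CaCO3 = 0.01080 x 100.09 = 1.081 g, so %CaCO3 = 1.081/1.7577 x 100 = 61.5%.

61.5%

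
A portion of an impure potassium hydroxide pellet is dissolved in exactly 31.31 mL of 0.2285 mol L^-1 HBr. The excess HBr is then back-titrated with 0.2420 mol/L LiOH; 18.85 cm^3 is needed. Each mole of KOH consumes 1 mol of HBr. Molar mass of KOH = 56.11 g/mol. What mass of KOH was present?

0.145 g

Total n(HBr) added = 0.2285 x 0.03131 = 0.007154 mol.
n(LiOH) used = 0.2420 x 0.01885 = 0.004562 mol, which equals the excess n(HBr).
So n(HBr) consumed by the sample = 0.007154 - 0.004562 = 0.002593 mol.
n(KOH) = 0.002593 / 1 = 0.002593 mol.
mass = 0.002593 mol x 56.11 g/mol = 0.145 g.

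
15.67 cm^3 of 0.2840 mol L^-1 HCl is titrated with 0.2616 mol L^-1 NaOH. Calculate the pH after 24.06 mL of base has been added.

n(acid) = 0.2840 x 0.01567 = 0.004450 mol; n(NaOH) added = 0.2616 x 0.02406 = 0.006294 mol.
Base is in excess by 0.006294 - 0.004450 = 0.001844 mol in a total volume of 0.03973 L.
[OH^-] = 0.001844/0.03973 = 0.04641 M, so pOH = 1.33 and pH = 14.00 - 1.33 = 12.67.

12.67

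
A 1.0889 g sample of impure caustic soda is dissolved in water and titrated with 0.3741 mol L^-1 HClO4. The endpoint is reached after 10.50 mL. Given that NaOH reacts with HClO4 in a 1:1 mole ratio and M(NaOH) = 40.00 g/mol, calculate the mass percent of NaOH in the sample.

n(HClO4) = 0.3741 x 0.01050 = 0.003928 mol.
n(NaOH) = 0.003928 / 1 = 0.003928 mol.
mass of NaOH = 0.003928 x 40.00 = 0.1571 g.
% purity = 0.1571 / 1.0889 x 100 = 14.4%.

14.4%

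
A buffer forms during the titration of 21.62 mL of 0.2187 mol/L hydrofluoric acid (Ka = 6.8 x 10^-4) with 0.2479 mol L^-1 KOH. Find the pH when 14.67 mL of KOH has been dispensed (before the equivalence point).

Initial n(HF) = 0.2187 x 0.02162 = 0.004728 mol.
n(KOH) added = 0.2479 x 0.01467 = 0.003637 mol, converting that many moles of HF to F-.
Remaining n(HF) = 0.001092 mol; n(F-) = 0.003637 mol.
By Henderson-Hasselbalch, pH = pKa + log([A^-]/[HA]) = 3.17 + log(0.003637/0.001092) = 3.17 + (+0.52) = 3.69.

3.69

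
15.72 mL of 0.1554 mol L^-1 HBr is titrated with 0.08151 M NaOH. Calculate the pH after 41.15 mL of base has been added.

12.20

n(acid) = 0.1554 x 0.01572 = 0.002443 mol; n(NaOH) added = 0.08151 x 0.04115 = 0.003354 mol.
Base is in excess by 0.003354 - 0.002443 = 0.0009112 mol in a total volume of 0.05687 L.
[OH^-] = 0.0009112/0.05687 = 0.01602 M, so pOH = 1.80 and pH = 14.00 - 1.80 = 12.20.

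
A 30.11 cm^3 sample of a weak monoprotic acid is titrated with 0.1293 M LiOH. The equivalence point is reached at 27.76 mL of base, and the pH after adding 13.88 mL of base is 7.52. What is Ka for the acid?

3.0 x 10^-8

13.88 mL is half of the equivalence volume, so this is the half-equivalence point where [HA] = [A^-].
At half-equivalence pH = pKa, so pKa = 7.52.
Ka = 10^(-7.52) = 3.0 x 10^-8.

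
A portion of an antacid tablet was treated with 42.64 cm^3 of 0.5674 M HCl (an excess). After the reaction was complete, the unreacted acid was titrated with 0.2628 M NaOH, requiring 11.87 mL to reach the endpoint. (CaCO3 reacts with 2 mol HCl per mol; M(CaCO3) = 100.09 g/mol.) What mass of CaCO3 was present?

Total n(HCl) added = 0.5674 x 0.04264 = 0.02419 mol.
n(NaOH) used = 0.2628 x 0.01187 = 0.003119 mol, which equals the excess n(HCl).
So n(HCl) consumed by the sample = 0.02419 - 0.003119 = 0.02107 mol.
n(CaCO3) = 0.02107 / 2 = 0.01054 mol.
mass = 0.01054 mol x 100.09 g/mol = 1.05 g.

1.05 g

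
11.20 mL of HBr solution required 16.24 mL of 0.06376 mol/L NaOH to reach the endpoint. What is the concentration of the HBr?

n(NaOH) delivered = 0.06376 x 0.01624 = 0.001035 mol.
For a 1:1 reaction, n(HBr) = 0.001035 mol.
[HBr] = 0.001035 mol / 0.01120 L = 0.0925 M.

0.0925 M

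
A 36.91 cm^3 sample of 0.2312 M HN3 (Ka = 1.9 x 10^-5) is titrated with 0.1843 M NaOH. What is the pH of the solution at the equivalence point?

n(HN3) = 0.2312 x 0.03691 = 0.008534 mol; V(NaOH) at equivalence = 0.008534/0.1843 = 0.04630 L.
At equivalence all the acid is converted to N3-; total volume = 0.03691 + 0.04630 = 0.08321 L, so [N3-] = 0.008534/0.08321 = 0.1026 M.
Kb = Kw/Ka = 1.0e-14 / 1.9 x 10^-5 = 5.26e-10.
[OH^-] = sqrt(Kb x [N3-]) = sqrt(5.26e-10 x 0.1026) = 7.35e-6 M.
pOH = 5.13, so pH = 14.00 - 5.13 = 8.87.

8.87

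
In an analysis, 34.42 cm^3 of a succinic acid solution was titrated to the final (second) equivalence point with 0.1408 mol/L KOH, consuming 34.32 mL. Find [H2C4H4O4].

n(KOH) = 0.1408 x 0.03432 = 0.004832 mol.
At the final (second) equivalence point, 2 mol OH^- react per mol H2C4H4O4, so n(H2C4H4O4) = 0.004832 / 2 = 0.002416 mol.
[H2C4H4O4] = 0.002416 / 0.03442 L = 0.0702 M.

0.0702 M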